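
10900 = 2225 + 8675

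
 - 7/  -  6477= 7/6477 =0.00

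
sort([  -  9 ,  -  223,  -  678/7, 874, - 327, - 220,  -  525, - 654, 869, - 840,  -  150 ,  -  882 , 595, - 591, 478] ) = [  -  882 ,-840, - 654 ,  -  591, - 525,  -  327, - 223,-220 , - 150, - 678/7 , - 9 , 478,595 , 869, 874 ] 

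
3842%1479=884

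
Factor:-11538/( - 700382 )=5769/350191 = 3^2*641^1*350191^(-1) 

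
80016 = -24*( - 3334 )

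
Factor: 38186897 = 7^1*1999^1*  2729^1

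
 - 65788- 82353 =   -  148141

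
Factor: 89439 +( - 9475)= 2^2 * 19991^1 = 79964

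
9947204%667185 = 606614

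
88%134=88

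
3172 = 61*52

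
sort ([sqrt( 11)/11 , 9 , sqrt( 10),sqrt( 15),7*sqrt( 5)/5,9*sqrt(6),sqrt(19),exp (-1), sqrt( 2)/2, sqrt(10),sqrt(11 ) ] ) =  [ sqrt( 11)/11,  exp(  -  1), sqrt(2 )/2,7  *sqrt(5)/5, sqrt(10), sqrt(10 ) , sqrt(11),sqrt( 15), sqrt( 19), 9,9*sqrt( 6)]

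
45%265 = 45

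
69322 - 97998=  - 28676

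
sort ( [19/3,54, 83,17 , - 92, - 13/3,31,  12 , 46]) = [ - 92, - 13/3,  19/3 , 12,17 , 31, 46,54,83 ] 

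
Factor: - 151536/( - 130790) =2^3*3^1*5^ ( - 1 )*7^1*29^( - 1) = 168/145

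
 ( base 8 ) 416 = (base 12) 1A6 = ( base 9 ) 330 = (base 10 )270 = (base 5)2040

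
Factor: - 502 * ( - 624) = 2^5* 3^1 * 13^1 * 251^1 = 313248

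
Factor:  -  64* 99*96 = - 2^11 *3^3*11^1  =  - 608256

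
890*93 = 82770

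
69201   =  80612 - 11411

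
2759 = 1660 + 1099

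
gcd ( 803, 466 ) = 1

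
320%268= 52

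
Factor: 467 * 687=320829 = 3^1*229^1*467^1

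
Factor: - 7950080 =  - 2^8*5^1*6211^1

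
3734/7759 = 3734/7759 = 0.48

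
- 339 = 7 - 346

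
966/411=2+48/137 = 2.35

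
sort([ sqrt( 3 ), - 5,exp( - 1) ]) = [ - 5,exp( - 1),sqrt(3) ] 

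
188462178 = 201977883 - 13515705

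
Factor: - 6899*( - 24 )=165576 = 2^3 * 3^1*6899^1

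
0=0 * 995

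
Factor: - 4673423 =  - 971^1*4813^1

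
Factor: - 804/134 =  - 6 = - 2^1 * 3^1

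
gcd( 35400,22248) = 24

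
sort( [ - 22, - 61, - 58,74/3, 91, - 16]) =[ - 61 ,  -  58, -22, - 16,74/3, 91] 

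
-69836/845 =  - 5372/65 = -  82.65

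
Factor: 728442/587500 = 2^( - 1)*3^2*5^( -5 )*11^1*13^1 * 47^( - 1) * 283^1 = 364221/293750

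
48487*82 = 3975934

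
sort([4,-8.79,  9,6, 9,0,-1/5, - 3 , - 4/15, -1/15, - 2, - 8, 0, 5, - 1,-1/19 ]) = [-8.79, - 8, - 3, - 2, - 1, - 4/15 ,-1/5, - 1/15, - 1/19,0,0, 4,5, 6, 9,  9]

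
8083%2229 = 1396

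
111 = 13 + 98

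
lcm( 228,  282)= 10716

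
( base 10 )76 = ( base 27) 2M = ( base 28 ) 2K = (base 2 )1001100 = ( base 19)40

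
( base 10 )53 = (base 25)23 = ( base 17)32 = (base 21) 2b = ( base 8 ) 65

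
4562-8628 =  - 4066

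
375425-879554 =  - 504129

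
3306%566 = 476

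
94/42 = 47/21 =2.24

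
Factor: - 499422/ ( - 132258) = 253/67 = 11^1*23^1 * 67^ (-1)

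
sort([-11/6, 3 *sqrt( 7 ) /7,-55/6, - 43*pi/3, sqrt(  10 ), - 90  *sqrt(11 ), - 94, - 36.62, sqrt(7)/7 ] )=[ - 90*sqrt(11 ),-94,-43*pi/3,-36.62,-55/6, - 11/6,sqrt( 7) /7, 3*sqrt(7)/7, sqrt( 10 )]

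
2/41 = 2/41 = 0.05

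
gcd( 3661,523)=523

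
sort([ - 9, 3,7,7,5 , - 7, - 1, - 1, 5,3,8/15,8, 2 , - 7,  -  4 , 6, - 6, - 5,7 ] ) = [ -9, - 7, - 7, - 6, - 5, - 4, - 1,-1, 8/15,2,  3,3, 5, 5,6,7, 7,7,8] 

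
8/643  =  8/643 =0.01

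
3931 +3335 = 7266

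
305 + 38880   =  39185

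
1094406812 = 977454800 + 116952012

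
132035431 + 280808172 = 412843603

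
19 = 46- 27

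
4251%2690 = 1561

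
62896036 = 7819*8044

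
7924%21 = 7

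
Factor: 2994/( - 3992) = -2^( - 2)*3^1 = - 3/4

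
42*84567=3551814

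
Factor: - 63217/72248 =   -  7/8   =  - 2^( - 3)*7^1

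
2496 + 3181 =5677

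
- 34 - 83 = - 117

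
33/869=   3/79 = 0.04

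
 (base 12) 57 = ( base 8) 103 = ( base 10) 67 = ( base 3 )2111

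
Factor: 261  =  3^2*29^1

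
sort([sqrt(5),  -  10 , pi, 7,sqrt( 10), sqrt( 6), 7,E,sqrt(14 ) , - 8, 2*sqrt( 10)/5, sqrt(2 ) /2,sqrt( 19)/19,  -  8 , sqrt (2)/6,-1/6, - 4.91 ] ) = [ - 10, - 8, - 8 , - 4.91, - 1/6,sqrt ( 19 ) /19 , sqrt( 2)/6,sqrt( 2 ) /2,2 * sqrt( 10)/5 , sqrt ( 5),  sqrt( 6),E, pi, sqrt( 10 ),sqrt(14), 7, 7 ] 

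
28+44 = 72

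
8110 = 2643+5467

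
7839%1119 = 6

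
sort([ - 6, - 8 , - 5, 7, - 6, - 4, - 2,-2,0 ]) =[ - 8, - 6, - 6,-5,  -  4, - 2, - 2, 0,7 ]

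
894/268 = 3  +  45/134 = 3.34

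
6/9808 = 3/4904 = 0.00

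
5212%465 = 97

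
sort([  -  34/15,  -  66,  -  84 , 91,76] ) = [-84, - 66, - 34/15,76, 91]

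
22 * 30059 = 661298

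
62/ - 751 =-1 + 689/751 = - 0.08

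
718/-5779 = -1 + 5061/5779 = - 0.12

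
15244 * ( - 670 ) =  - 10213480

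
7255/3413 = 7255/3413 = 2.13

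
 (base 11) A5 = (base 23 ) 50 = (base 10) 115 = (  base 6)311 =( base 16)73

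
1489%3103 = 1489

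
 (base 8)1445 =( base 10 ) 805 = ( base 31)pu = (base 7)2230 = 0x325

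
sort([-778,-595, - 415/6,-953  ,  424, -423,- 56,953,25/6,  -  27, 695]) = [  -  953,-778, - 595, -423, - 415/6, - 56, - 27,25/6,424, 695,953 ]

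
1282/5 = 1282/5 = 256.40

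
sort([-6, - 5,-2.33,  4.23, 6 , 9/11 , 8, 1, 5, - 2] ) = [ - 6, - 5, - 2.33 ,- 2, 9/11,1, 4.23,5 , 6,8]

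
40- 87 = -47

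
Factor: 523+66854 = 67377=3^1*37^1 * 607^1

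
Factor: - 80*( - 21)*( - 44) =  - 73920 = - 2^6 * 3^1*5^1*7^1*11^1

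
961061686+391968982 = 1353030668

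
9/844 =9/844 = 0.01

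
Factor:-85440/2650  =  - 8544/265 =- 2^5 * 3^1 * 5^ ( - 1 )*53^ (-1)*89^1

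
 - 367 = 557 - 924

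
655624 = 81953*8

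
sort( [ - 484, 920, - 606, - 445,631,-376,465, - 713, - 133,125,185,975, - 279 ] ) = [ - 713, -606 ,- 484, -445, - 376, - 279, - 133, 125,185,465, 631,920,975] 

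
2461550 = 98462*25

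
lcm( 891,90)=8910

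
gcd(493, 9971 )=1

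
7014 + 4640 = 11654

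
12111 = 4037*3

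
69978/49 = 1428+ 6/49= 1428.12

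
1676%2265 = 1676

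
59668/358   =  29834/179 = 166.67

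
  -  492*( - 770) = 378840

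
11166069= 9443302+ 1722767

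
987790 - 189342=798448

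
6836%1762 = 1550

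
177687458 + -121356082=56331376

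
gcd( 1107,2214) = 1107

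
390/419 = 390/419 =0.93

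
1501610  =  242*6205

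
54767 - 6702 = 48065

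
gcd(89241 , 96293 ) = 1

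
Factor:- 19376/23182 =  - 2^3*7^1*67^( - 1) =- 56/67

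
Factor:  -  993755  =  -5^1* 7^1 * 28393^1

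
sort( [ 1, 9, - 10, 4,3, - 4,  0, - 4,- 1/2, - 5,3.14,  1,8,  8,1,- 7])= [ - 10, - 7 , - 5,-4, - 4, - 1/2  ,  0, 1,1,1,  3,3.14 , 4,  8, 8,9]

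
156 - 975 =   -  819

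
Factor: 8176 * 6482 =52996832 = 2^5*7^2*73^1*463^1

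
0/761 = 0=0.00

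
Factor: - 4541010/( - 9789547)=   2^1*3^1*5^1*37^1*449^(  -  1)*4091^1*21803^(-1 ) 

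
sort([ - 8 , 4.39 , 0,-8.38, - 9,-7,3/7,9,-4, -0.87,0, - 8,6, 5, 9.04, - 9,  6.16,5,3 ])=[-9, - 9, - 8.38 , - 8, - 8 , - 7,-4, - 0.87,  0, 0, 3/7, 3,4.39 , 5, 5,6,6.16  ,  9,9.04] 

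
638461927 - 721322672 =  - 82860745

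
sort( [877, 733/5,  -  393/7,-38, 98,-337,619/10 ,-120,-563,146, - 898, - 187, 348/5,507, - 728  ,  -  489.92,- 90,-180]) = [-898, - 728 , - 563,-489.92, - 337, - 187, - 180, - 120,- 90,- 393/7,-38, 619/10, 348/5,98,146,733/5,  507,877 ] 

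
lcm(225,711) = 17775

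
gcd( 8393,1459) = 1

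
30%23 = 7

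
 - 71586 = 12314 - 83900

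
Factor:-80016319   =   - 2999^1*26681^1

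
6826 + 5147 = 11973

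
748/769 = 748/769 = 0.97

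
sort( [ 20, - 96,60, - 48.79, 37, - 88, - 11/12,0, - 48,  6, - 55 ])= [-96, - 88, - 55, - 48.79, - 48, - 11/12, 0 , 6, 20,37, 60 ] 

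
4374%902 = 766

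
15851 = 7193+8658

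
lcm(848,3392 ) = 3392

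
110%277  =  110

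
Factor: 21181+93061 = 2^1*239^2 = 114242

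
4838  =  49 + 4789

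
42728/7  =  6104 = 6104.00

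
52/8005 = 52/8005= 0.01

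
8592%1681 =187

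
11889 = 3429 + 8460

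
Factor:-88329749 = -88329749^1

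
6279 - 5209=1070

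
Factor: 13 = 13^1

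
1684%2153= 1684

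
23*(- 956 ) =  - 21988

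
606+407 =1013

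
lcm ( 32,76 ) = 608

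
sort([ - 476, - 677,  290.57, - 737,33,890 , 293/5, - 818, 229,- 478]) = [ - 818, - 737, - 677 ,- 478,-476 , 33,293/5, 229,290.57,890] 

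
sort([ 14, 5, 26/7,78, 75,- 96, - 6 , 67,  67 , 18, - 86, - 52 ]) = [ - 96,-86, - 52,  -  6, 26/7,  5, 14 , 18, 67, 67,  75,78 ] 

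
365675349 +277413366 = 643088715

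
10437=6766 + 3671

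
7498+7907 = 15405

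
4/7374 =2/3687 = 0.00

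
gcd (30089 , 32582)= 1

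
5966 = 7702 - 1736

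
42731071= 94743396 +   -  52012325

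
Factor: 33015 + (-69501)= -36486=- 2^1*3^2 * 2027^1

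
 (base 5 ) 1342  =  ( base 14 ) 11c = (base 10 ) 222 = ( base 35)6c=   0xDE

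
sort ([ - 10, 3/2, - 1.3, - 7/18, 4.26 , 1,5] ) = [-10,-1.3,-7/18 , 1,  3/2, 4.26 , 5] 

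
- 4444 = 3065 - 7509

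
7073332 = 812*8711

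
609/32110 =609/32110 = 0.02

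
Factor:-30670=-2^1*5^1*3067^1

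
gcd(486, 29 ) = 1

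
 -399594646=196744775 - 596339421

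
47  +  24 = 71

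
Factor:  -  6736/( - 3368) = 2^1=2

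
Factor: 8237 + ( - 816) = 41^1* 181^1 = 7421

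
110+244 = 354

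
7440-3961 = 3479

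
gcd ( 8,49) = 1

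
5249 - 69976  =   - 64727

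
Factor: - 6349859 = -6349859^1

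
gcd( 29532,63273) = 69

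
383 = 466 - 83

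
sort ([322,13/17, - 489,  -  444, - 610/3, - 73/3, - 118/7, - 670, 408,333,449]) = [  -  670, - 489, - 444,- 610/3, - 73/3,-118/7, 13/17, 322,333, 408,  449]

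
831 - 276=555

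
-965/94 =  - 11 + 69/94 = -10.27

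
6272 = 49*128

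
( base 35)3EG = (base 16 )1055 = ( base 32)42l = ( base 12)2505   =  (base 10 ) 4181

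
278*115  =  31970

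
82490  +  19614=102104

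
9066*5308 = 48122328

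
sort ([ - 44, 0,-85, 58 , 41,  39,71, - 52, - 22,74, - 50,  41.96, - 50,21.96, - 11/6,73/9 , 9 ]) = [ - 85, - 52 ,  -  50,-50, - 44,  -  22, - 11/6, 0 , 73/9,9,21.96,39,41,41.96,58 , 71, 74 ] 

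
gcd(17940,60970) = 130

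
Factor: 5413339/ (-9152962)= - 2^(-1)*7^(-1)*13^( -1)*349^1*15511^1 * 50291^(- 1 ) 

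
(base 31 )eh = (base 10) 451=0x1C3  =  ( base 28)G3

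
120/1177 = 120/1177 = 0.10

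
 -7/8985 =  - 7/8985 = - 0.00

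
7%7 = 0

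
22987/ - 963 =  - 24+125/963 = - 23.87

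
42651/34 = 1254 + 15/34 = 1254.44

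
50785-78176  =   - 27391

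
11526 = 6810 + 4716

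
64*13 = 832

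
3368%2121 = 1247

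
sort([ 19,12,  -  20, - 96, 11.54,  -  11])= [-96, - 20, - 11,11.54,  12,19]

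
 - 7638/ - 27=2546/9 = 282.89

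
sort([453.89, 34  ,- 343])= [ - 343,34,  453.89]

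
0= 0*5140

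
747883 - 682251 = 65632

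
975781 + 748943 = 1724724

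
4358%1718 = 922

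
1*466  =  466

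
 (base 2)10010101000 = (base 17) 422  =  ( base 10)1192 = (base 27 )1H4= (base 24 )21g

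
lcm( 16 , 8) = 16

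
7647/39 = 2549/13 = 196.08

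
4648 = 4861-213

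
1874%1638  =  236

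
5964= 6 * 994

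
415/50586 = 415/50586=0.01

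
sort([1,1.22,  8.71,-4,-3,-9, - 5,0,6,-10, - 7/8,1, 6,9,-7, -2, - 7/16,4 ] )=[-10, - 9,-7,-5,-4,-3,- 2, - 7/8,-7/16,  0,1, 1, 1.22,4,6, 6 , 8.71,9]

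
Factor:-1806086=-2^1*43^1*21001^1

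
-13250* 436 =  - 5777000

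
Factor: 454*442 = 200668 = 2^2*13^1*17^1*227^1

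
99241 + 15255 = 114496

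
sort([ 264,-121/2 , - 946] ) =[ - 946, -121/2, 264]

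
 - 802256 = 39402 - 841658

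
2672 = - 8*(  -  334) 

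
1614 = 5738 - 4124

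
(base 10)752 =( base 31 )O8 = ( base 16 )2F0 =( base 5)11002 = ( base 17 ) 2A4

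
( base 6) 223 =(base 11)7a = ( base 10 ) 87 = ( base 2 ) 1010111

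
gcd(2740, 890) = 10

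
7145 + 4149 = 11294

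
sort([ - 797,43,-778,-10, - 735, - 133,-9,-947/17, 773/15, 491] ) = [-797, - 778, - 735, - 133, - 947/17, - 10,-9,43, 773/15, 491 ] 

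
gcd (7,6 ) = 1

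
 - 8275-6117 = -14392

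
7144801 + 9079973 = 16224774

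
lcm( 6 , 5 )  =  30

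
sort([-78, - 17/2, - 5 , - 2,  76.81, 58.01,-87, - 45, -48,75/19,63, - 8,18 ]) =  [-87,-78 , - 48, - 45,  -  17/2 ,  -  8 , - 5,-2,  75/19,  18,58.01,63, 76.81 ]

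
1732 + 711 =2443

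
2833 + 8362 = 11195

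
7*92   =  644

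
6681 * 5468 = 36531708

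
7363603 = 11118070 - 3754467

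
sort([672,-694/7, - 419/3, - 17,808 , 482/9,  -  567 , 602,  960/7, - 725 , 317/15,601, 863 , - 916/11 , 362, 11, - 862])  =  [ - 862, - 725 ,-567, - 419/3 , - 694/7, - 916/11 ,  -  17,  11,317/15 , 482/9,960/7,362,601,602, 672,808,863]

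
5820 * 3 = 17460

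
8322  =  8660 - 338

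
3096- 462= 2634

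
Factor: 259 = 7^1*37^1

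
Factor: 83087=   19^1*4373^1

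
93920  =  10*9392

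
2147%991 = 165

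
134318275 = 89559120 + 44759155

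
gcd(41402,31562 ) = 2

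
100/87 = 100/87 = 1.15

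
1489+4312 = 5801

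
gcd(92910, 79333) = 1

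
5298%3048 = 2250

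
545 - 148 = 397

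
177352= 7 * 25336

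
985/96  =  985/96 = 10.26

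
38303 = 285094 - 246791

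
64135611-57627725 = 6507886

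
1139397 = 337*3381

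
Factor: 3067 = 3067^1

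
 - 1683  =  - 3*561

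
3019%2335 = 684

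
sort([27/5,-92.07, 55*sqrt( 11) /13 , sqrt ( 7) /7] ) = [ - 92.07,sqrt( 7) /7,27/5,55 * sqrt( 11)/13]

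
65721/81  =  811 + 10/27 = 811.37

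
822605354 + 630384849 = 1452990203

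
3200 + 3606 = 6806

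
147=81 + 66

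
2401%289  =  89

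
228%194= 34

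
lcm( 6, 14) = 42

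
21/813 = 7/271 = 0.03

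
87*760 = 66120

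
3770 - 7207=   -  3437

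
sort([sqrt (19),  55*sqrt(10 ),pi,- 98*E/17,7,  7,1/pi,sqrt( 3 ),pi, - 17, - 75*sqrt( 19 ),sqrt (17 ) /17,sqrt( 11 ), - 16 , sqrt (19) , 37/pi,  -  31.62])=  [  -  75*sqrt (19 ), - 31.62,-17, - 16,  -  98*E/17,sqrt( 17)/17,1/pi, sqrt(3),pi, pi,sqrt ( 11),sqrt(19),sqrt(19),7, 7,  37/pi,55  *  sqrt( 10 ) ]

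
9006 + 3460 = 12466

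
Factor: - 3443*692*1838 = -4379137928 =- 2^3*11^1*  173^1*313^1*919^1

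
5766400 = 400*14416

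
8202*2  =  16404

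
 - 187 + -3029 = - 3216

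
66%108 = 66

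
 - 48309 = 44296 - 92605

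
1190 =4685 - 3495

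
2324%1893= 431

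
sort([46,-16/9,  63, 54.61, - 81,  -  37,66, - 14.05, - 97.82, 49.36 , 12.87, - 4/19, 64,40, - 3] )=[- 97.82,-81,- 37, - 14.05, - 3, - 16/9, - 4/19, 12.87, 40, 46, 49.36, 54.61, 63, 64, 66 ] 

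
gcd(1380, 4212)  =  12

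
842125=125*6737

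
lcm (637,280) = 25480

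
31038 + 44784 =75822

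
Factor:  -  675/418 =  - 2^(  -  1)*3^3 * 5^2*11^(-1)*19^(-1)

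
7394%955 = 709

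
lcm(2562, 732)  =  5124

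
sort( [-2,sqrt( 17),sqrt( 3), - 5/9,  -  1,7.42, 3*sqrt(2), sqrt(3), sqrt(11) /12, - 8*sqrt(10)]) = [-8*sqrt(10), - 2 , - 1, - 5/9,sqrt(11) /12, sqrt (3), sqrt(3), sqrt( 17) , 3*sqrt( 2 ),7.42] 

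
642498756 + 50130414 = 692629170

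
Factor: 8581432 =2^3 * 59^1*18181^1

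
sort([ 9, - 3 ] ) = [-3, 9 ]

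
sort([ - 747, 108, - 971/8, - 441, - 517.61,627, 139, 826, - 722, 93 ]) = [-747,-722, - 517.61, - 441,-971/8, 93,108,139,627,826 ]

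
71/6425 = 71/6425 = 0.01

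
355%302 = 53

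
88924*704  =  62602496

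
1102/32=551/16 = 34.44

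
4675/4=1168 + 3/4 = 1168.75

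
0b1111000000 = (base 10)960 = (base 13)58B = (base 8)1700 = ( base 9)1276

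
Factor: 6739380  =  2^2*3^2*5^1*37441^1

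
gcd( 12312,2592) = 648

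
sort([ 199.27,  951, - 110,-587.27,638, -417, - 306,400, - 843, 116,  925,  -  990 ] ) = [-990, - 843,- 587.27,  -  417,- 306,-110,116,199.27, 400,  638,925,951] 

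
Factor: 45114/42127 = 2^1*3^1* 73^1*409^(  -  1) = 438/409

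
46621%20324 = 5973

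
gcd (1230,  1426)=2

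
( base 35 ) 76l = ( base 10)8806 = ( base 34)7L0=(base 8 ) 21146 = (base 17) 1d80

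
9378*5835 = 54720630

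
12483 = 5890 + 6593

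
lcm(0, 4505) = 0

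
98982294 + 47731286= 146713580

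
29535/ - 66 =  - 448 + 1/2 = - 447.50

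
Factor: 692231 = 23^1*30097^1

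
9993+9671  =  19664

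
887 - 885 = 2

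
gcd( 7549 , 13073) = 1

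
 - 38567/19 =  - 38567/19 = -2029.84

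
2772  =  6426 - 3654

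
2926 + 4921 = 7847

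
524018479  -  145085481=378932998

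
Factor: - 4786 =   -  2^1 * 2393^1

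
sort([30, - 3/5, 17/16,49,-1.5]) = [ -1.5, - 3/5,17/16,30 , 49 ] 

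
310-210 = 100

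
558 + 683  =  1241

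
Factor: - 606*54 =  - 2^2*3^4*101^1 = - 32724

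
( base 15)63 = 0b1011101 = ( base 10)93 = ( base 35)2N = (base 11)85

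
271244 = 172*1577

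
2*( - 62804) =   -  125608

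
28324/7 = 28324/7 = 4046.29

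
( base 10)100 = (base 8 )144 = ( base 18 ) 5A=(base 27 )3J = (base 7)202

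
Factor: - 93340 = -2^2 *5^1*13^1*359^1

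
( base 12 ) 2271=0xef5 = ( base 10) 3829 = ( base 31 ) 3ug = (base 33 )3h1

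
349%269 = 80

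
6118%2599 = 920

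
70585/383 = 184 + 113/383 = 184.30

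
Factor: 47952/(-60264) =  - 2^1* 3^ (-1) * 31^(  -  1) * 37^1=   - 74/93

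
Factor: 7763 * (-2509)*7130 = - 2^1*5^1 * 7^1 * 13^1 * 23^1*31^1*193^1 * 1109^1 = -138873626710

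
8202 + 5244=13446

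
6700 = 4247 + 2453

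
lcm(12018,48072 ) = 48072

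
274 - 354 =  - 80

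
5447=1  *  5447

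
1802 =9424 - 7622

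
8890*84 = 746760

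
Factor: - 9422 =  - 2^1*7^1*673^1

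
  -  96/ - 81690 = 16/13615 = 0.00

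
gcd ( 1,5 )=1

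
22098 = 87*254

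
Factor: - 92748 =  - 2^2*3^1*59^1*131^1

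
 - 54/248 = -27/124 = -0.22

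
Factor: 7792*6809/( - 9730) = -26527864/4865 = - 2^3*5^(-1)*7^( - 1)*11^1 * 139^( - 1)*487^1*619^1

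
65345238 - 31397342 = 33947896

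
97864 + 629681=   727545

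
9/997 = 9/997 = 0.01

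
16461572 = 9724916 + 6736656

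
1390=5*278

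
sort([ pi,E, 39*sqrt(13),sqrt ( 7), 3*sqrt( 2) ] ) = [sqrt(7 ) , E,pi,3*sqrt ( 2),39*sqrt( 13) ] 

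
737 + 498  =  1235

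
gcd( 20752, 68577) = 1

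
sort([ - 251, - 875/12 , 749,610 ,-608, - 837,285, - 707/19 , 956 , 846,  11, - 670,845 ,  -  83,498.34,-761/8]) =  [ - 837, - 670, - 608, - 251, - 761/8,  -  83, - 875/12, - 707/19,11,  285,498.34,  610,749 , 845,846, 956 ] 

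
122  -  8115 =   -  7993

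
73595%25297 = 23001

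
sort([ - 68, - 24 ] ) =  [  -  68, - 24]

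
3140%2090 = 1050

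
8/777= 8/777 =0.01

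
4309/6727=139/217 = 0.64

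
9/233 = 9/233=0.04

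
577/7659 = 577/7659 = 0.08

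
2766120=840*3293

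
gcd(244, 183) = 61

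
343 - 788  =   - 445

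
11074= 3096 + 7978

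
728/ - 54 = - 14 + 14/27= - 13.48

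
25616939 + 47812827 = 73429766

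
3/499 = 3/499 = 0.01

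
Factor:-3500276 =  -2^2 * 13^1 * 83^1 * 811^1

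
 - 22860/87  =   - 7620/29 =-  262.76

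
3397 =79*43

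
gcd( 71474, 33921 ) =1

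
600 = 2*300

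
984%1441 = 984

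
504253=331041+173212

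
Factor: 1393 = 7^1*199^1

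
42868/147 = 291 + 13/21  =  291.62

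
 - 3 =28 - 31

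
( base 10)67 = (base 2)1000011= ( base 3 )2111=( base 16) 43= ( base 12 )57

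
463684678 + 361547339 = 825232017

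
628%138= 76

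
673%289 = 95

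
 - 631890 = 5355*( - 118 )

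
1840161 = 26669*69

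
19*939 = 17841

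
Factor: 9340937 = 9340937^1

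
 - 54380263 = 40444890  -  94825153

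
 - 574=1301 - 1875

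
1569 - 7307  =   - 5738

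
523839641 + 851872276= 1375711917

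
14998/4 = 3749 + 1/2 = 3749.50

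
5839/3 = 1946+1/3=   1946.33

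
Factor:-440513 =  - 373^1 * 1181^1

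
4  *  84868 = 339472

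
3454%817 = 186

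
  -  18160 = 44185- 62345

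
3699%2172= 1527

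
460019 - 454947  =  5072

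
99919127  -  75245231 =24673896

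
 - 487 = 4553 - 5040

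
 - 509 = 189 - 698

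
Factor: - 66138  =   - 2^1*3^1 *73^1*151^1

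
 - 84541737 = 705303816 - 789845553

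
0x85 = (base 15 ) 8D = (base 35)3S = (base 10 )133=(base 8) 205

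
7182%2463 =2256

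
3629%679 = 234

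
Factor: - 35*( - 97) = 3395 = 5^1*7^1*97^1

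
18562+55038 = 73600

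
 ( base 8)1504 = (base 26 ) 164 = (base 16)344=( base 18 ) 2a8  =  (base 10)836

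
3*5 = 15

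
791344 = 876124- 84780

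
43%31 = 12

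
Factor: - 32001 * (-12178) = 2^1*3^1*6089^1 * 10667^1 = 389708178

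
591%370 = 221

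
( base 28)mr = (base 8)1203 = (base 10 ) 643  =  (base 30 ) LD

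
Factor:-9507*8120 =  - 2^3*3^1*5^1*7^1*29^1*3169^1= - 77196840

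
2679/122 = 2679/122 = 21.96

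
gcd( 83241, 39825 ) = 27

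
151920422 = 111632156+40288266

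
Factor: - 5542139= - 5542139^1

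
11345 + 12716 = 24061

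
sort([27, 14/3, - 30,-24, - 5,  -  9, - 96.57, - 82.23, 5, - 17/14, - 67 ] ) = [-96.57, - 82.23,-67, - 30,-24, - 9,-5, - 17/14,14/3, 5, 27 ] 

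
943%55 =8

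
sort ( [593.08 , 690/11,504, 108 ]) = [690/11,108,504, 593.08] 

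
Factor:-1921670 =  - 2^1 * 5^1*41^1*43^1*109^1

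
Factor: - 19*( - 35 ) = 5^1 * 7^1*19^1=665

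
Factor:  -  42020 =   -  2^2*5^1*11^1*191^1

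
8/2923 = 8/2923= 0.00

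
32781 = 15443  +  17338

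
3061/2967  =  1 + 94/2967= 1.03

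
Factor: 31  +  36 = 67^1 = 67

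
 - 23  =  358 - 381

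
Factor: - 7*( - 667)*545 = 5^1*7^1 * 23^1*29^1*109^1= 2544605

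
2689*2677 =7198453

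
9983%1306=841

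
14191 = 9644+4547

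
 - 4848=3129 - 7977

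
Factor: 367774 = 2^1*11^1 * 73^1*229^1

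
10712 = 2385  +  8327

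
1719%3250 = 1719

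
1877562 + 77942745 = 79820307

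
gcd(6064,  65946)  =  758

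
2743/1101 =2743/1101=2.49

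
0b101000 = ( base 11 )37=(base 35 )15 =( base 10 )40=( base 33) 17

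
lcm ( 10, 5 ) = 10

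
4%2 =0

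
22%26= 22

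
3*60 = 180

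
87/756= 29/252 = 0.12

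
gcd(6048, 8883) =189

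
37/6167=37/6167 = 0.01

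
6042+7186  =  13228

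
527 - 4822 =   -  4295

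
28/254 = 14/127 = 0.11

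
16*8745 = 139920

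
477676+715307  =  1192983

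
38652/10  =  19326/5 = 3865.20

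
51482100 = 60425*852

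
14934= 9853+5081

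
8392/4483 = 1 + 3909/4483 =1.87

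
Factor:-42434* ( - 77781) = 2^1*3^1*7^2*11^1 * 433^1*2357^1 = 3300558954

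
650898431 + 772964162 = 1423862593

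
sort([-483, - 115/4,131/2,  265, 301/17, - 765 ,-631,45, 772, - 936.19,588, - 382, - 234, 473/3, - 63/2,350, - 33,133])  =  [ - 936.19, - 765, - 631, - 483, - 382, - 234, - 33, - 63/2, - 115/4, 301/17, 45,131/2, 133,473/3, 265, 350,588 , 772 ]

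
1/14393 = 1/14393 = 0.00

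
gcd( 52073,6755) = 7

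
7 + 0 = 7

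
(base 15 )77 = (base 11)A2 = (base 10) 112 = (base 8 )160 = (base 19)5H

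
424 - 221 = 203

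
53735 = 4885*11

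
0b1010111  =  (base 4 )1113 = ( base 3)10020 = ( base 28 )33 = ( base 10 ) 87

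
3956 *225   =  890100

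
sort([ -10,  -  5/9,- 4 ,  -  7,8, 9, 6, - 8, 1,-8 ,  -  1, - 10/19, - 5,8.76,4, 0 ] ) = [  -  10,-8,-8,  -  7,-5,-4, - 1,  -  5/9,  -  10/19,0,  1,4,6,8,8.76,9]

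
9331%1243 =630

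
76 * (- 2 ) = - 152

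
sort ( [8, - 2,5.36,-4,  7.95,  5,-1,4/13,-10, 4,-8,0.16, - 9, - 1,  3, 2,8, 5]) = [ - 10, - 9, - 8, - 4, - 2, - 1, - 1 , 0.16,4/13,2,3, 4, 5, 5,5.36,7.95,8, 8] 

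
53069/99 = 53069/99 = 536.05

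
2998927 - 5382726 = -2383799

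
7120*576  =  4101120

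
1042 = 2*521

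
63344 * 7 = 443408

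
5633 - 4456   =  1177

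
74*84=6216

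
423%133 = 24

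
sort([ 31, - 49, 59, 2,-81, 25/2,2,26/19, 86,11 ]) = [ - 81,-49,26/19,2,2,11, 25/2,31,59, 86]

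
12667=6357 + 6310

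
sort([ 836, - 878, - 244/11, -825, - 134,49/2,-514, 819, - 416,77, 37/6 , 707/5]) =[ - 878, - 825,-514, - 416,-134,-244/11,  37/6, 49/2,77 , 707/5, 819, 836] 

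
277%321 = 277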